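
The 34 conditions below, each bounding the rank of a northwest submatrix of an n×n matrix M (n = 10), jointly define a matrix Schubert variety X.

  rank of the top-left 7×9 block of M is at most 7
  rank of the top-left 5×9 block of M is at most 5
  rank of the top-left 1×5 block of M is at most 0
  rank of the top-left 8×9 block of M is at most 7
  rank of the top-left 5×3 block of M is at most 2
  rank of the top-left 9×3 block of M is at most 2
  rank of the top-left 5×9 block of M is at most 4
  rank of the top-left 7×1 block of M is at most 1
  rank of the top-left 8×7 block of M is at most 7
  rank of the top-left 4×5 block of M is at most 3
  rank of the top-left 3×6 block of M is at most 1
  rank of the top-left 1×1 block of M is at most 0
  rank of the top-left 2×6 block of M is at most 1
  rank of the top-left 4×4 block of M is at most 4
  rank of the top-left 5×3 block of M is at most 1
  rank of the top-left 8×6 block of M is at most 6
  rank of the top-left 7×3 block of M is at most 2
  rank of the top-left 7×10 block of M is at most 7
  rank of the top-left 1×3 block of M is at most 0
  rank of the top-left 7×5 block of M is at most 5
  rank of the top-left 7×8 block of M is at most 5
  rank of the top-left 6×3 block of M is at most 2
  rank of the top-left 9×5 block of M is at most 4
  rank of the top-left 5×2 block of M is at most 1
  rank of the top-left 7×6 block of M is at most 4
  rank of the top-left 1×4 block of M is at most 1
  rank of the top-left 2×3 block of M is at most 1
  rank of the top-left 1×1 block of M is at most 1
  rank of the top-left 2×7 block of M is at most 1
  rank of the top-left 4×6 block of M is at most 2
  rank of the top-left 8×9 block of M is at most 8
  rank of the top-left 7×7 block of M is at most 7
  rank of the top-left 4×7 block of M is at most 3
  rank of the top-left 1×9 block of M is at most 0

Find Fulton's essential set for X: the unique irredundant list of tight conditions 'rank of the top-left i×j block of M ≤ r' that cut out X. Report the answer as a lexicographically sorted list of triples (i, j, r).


Rank table r_w(10×10) implied by the 34 constraints:

  row 1: 0 | 0 | 0 | 0 | 0 | 0 | 0 | 0 | 0 | 1
  row 2: 1 | 1 | 1 | 1 | 1 | 1 | 1 | 1 | 1 | 2
  row 3: 1 | 1 | 1 | 1 | 1 | 1 | 2 | 2 | 2 | 3
  row 4: 1 | 1 | 1 | 2 | 2 | 2 | 3 | 3 | 3 | 4
  row 5: 1 | 1 | 1 | 2 | 3 | 3 | 4 | 4 | 4 | 5
  row 6: 1 | 2 | 2 | 3 | 4 | 4 | 5 | 5 | 5 | 6
  row 7: 1 | 2 | 2 | 3 | 4 | 4 | 5 | 5 | 6 | 7
  row 8: 1 | 2 | 2 | 3 | 4 | 5 | 6 | 6 | 7 | 8
  row 9: 1 | 2 | 2 | 3 | 4 | 5 | 6 | 7 | 8 | 9
  row 10: 1 | 2 | 3 | 4 | 5 | 6 | 7 | 8 | 9 | 10

the unique w with this rank table is (10, 1, 7, 4, 5, 2, 9, 6, 8, 3).

Rothe diagram D(w) (23 cells), 6 SE-corners (essential conditions):

[(1, 9, 0), (3, 6, 1), (5, 3, 1), (7, 6, 4), (7, 8, 5), (9, 3, 2)]


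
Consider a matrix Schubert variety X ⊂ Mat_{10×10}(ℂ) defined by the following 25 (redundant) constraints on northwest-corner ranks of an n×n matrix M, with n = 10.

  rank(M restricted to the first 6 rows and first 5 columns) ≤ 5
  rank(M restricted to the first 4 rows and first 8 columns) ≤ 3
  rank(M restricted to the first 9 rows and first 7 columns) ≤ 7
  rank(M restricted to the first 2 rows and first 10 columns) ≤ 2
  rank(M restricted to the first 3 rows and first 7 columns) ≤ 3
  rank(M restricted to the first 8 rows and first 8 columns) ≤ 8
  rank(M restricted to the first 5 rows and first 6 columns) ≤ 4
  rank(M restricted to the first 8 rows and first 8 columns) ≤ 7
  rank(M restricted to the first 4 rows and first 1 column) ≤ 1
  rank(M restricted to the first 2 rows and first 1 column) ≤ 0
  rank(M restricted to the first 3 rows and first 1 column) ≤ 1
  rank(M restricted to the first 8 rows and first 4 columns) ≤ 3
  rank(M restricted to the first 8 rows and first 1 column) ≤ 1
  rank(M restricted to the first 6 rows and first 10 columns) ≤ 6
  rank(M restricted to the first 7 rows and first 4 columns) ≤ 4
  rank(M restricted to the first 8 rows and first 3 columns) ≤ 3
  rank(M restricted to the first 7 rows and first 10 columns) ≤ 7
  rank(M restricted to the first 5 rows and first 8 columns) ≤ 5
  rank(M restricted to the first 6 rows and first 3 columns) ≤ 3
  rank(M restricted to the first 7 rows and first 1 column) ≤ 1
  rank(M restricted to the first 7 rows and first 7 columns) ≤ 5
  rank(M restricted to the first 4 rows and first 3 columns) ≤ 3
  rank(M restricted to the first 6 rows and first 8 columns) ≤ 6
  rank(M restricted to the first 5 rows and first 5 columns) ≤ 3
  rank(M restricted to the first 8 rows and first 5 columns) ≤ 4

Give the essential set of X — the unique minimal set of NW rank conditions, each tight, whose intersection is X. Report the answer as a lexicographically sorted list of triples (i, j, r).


Propagating the 25 rank bounds to every northwest block:

  R[1]: 0, 1, 1, 1, 1, 1, 1, 1, 1, 1
  R[2]: 0, 1, 2, 2, 2, 2, 2, 2, 2, 2
  R[3]: 1, 2, 3, 3, 3, 3, 3, 3, 3, 3
  R[4]: 1, 2, 3, 3, 3, 3, 3, 3, 4, 4
  R[5]: 1, 2, 3, 3, 3, 4, 4, 4, 5, 5
  R[6]: 1, 2, 3, 3, 4, 5, 5, 5, 6, 6
  R[7]: 1, 2, 3, 3, 4, 5, 5, 6, 7, 7
  R[8]: 1, 2, 3, 3, 4, 5, 6, 7, 8, 8
  R[9]: 1, 2, 3, 4, 5, 6, 7, 8, 9, 9
  R[10]: 1, 2, 3, 4, 5, 6, 7, 8, 9, 10

the unique w with this rank table is (2, 3, 1, 9, 6, 5, 8, 7, 4, 10).

5 SE-corners of the 13-cell Rothe diagram give Ess(w):

[(2, 1, 0), (4, 8, 3), (5, 5, 3), (7, 7, 5), (8, 4, 3)]


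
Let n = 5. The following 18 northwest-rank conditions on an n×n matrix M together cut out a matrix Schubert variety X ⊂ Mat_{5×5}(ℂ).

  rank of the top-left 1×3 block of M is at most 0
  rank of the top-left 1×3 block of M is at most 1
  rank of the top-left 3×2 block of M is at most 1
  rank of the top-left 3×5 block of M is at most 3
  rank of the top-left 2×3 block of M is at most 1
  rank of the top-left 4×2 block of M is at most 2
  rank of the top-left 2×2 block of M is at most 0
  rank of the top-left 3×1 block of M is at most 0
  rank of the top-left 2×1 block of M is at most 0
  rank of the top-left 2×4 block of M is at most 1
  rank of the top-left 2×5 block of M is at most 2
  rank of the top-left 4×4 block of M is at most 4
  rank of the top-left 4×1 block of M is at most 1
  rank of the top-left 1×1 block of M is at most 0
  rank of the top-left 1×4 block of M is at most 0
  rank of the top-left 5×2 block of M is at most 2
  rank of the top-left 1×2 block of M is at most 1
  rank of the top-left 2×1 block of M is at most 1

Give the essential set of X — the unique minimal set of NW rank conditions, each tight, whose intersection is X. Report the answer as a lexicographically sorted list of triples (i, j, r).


Propagating the 18 rank bounds to every northwest block:

  row 1: 0 0 0 0 1
  row 2: 0 0 1 1 2
  row 3: 0 1 2 2 3
  row 4: 1 2 3 3 4
  row 5: 1 2 3 4 5

so w = (5, 3, 2, 1, 4).

3 SE-corners of the 7-cell Rothe diagram give Ess(w):

[(1, 4, 0), (2, 2, 0), (3, 1, 0)]


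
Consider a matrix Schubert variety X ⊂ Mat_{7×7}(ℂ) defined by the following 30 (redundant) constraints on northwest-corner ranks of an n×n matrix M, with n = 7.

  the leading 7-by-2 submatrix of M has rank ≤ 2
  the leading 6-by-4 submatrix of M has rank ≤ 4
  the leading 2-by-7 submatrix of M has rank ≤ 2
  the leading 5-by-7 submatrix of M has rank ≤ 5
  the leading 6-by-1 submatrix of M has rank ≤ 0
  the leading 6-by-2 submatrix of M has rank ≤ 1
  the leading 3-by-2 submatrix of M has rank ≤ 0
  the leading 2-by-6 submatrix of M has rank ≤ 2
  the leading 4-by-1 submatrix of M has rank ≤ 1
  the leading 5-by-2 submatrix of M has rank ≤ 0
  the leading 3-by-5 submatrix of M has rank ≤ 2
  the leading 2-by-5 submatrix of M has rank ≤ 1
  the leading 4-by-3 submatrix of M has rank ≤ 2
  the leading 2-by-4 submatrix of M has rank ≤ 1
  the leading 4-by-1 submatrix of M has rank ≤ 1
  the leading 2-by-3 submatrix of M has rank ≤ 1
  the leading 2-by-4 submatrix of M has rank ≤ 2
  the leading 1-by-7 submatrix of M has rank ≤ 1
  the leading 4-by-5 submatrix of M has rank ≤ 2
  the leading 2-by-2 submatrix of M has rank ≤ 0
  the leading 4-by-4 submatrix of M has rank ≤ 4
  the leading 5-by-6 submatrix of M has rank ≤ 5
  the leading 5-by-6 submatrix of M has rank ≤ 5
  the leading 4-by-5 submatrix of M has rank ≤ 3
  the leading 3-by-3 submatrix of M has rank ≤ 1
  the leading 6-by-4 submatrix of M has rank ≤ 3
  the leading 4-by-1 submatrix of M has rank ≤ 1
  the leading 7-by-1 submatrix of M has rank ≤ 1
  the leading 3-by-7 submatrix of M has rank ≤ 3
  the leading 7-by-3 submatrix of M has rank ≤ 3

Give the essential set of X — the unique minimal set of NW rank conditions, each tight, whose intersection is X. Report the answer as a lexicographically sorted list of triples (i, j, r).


Reconstructing r_w from the 30 given conditions:

  row 1: 0  0  1  1  1  1  1
  row 2: 0  0  1  1  1  2  2
  row 3: 0  0  1  2  2  3  3
  row 4: 0  0  1  2  2  3  4
  row 5: 0  0  1  2  3  4  5
  row 6: 0  1  2  3  4  5  6
  row 7: 1  2  3  4  5  6  7

the unique w with this rank table is (3, 6, 4, 7, 5, 2, 1).

ℓ(w)=14; the 4 essential cells (i,j,r):

[(2, 5, 1), (4, 5, 2), (5, 2, 0), (6, 1, 0)]


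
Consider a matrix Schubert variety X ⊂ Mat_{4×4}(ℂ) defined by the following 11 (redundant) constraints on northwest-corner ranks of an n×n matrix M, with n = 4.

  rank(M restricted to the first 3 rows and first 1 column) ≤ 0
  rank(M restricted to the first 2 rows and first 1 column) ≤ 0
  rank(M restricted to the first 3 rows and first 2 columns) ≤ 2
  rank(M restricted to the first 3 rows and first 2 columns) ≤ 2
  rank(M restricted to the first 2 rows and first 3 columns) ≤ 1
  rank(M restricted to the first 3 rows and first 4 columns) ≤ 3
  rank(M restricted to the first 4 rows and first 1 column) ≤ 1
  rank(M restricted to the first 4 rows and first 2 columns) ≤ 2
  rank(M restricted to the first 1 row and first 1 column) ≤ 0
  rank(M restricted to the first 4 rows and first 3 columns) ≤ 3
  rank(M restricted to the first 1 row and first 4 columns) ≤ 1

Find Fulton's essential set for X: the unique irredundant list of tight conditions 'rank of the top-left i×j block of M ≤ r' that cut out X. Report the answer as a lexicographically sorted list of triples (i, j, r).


Computing R[i][j] = min implied NW-rank bound (n=4, 11 conditions):

  i=1: 0  1  1  1
  i=2: 0  1  1  2
  i=3: 0  1  2  3
  i=4: 1  2  3  4

so w = (2, 4, 3, 1).

D(w) has 4 cells with 2 SE-corners; essential set:

[(2, 3, 1), (3, 1, 0)]


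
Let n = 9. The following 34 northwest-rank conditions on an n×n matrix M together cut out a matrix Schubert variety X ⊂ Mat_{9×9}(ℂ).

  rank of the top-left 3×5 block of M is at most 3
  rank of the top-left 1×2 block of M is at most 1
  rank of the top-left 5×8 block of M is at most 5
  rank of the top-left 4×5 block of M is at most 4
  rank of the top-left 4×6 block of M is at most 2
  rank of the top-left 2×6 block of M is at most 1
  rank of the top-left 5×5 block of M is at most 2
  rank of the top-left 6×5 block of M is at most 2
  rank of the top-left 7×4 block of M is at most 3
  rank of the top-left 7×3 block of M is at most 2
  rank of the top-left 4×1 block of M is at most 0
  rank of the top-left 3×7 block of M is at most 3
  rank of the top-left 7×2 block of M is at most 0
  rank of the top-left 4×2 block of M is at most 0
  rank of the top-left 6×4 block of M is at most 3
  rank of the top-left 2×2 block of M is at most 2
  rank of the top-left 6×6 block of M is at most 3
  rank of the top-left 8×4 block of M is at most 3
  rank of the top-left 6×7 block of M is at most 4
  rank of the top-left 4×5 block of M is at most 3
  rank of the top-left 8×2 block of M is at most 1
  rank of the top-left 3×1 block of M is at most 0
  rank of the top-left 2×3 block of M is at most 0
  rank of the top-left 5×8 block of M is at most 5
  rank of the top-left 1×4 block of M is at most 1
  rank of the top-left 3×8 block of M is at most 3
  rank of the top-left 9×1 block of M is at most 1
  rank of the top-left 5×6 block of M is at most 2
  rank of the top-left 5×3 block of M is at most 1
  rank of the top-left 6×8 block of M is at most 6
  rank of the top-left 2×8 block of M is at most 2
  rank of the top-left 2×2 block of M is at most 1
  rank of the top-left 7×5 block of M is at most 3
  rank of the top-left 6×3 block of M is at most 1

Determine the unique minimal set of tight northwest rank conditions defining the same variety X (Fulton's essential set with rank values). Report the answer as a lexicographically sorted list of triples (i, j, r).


Reconstructing r_w from the 34 given conditions:

  0 | 0 | 0 | 1 | 1 | 1 | 1 | 1 | 1
  0 | 0 | 0 | 1 | 1 | 1 | 2 | 2 | 2
  0 | 0 | 1 | 2 | 2 | 2 | 3 | 3 | 3
  0 | 0 | 1 | 2 | 2 | 2 | 3 | 4 | 4
  0 | 0 | 1 | 2 | 2 | 2 | 3 | 4 | 5
  0 | 0 | 1 | 2 | 2 | 3 | 4 | 5 | 6
  0 | 0 | 1 | 2 | 3 | 4 | 5 | 6 | 7
  1 | 1 | 2 | 3 | 4 | 5 | 6 | 7 | 8
  1 | 2 | 3 | 4 | 5 | 6 | 7 | 8 | 9

the unique w with this rank table is (4, 7, 3, 8, 9, 6, 5, 1, 2).

D(w) has 23 cells with 5 SE-corners; essential set:

[(2, 3, 0), (2, 6, 1), (5, 6, 2), (6, 5, 2), (7, 2, 0)]


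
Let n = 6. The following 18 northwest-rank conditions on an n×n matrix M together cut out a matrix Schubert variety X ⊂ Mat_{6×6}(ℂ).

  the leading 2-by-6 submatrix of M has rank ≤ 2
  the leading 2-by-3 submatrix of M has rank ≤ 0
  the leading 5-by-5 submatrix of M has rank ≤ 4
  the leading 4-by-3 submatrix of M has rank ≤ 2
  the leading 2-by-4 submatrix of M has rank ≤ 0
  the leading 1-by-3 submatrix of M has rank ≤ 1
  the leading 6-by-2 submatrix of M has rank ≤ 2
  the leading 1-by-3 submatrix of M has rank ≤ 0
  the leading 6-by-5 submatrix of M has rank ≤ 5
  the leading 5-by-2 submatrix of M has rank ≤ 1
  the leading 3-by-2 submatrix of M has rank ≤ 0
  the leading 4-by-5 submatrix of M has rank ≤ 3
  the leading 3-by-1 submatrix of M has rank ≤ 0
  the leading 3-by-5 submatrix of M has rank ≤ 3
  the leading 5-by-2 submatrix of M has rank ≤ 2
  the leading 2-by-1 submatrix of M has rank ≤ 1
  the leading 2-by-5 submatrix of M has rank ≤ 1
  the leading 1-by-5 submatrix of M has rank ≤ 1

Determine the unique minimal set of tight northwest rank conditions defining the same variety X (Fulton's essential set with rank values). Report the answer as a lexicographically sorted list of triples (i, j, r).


Reconstructing r_w from the 18 given conditions:

  i=1: 0 | 0 | 0 | 0 | 1 | 1
  i=2: 0 | 0 | 0 | 0 | 1 | 2
  i=3: 0 | 0 | 1 | 1 | 2 | 3
  i=4: 1 | 1 | 2 | 2 | 3 | 4
  i=5: 1 | 1 | 2 | 3 | 4 | 5
  i=6: 1 | 2 | 3 | 4 | 5 | 6

hence w(1..6) = (5, 6, 3, 1, 4, 2).

ℓ(w)=11; the 3 essential cells (i,j,r):

[(2, 4, 0), (3, 2, 0), (5, 2, 1)]


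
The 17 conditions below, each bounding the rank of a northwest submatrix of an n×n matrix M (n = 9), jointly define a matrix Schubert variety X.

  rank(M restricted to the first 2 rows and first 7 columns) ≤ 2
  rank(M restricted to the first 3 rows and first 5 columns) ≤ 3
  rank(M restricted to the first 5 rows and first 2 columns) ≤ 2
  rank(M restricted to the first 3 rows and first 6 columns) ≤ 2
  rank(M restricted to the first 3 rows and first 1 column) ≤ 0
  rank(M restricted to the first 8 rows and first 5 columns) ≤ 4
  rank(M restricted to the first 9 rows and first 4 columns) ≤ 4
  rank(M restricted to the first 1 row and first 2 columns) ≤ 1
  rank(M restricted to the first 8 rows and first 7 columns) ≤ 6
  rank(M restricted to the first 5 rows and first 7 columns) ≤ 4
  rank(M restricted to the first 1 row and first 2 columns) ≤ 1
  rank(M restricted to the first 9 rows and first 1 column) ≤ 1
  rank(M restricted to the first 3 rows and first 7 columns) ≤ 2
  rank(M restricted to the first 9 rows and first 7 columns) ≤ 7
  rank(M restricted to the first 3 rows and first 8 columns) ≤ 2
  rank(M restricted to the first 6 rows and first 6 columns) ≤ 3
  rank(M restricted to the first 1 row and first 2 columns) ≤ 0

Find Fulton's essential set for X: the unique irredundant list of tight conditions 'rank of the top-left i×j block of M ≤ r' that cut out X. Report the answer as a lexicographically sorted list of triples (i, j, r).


Propagating the 17 rank bounds to every northwest block:

  0 | 0 | 1 | 1 | 1 | 1 | 1 | 1 | 1
  0 | 1 | 2 | 2 | 2 | 2 | 2 | 2 | 2
  0 | 1 | 2 | 2 | 2 | 2 | 2 | 2 | 3
  1 | 2 | 3 | 3 | 3 | 3 | 3 | 3 | 4
  1 | 2 | 3 | 3 | 3 | 3 | 4 | 4 | 5
  1 | 2 | 3 | 3 | 3 | 3 | 4 | 5 | 6
  1 | 2 | 3 | 4 | 4 | 4 | 5 | 6 | 7
  1 | 2 | 3 | 4 | 4 | 5 | 6 | 7 | 8
  1 | 2 | 3 | 4 | 5 | 6 | 7 | 8 | 9

reading off 1-entries of Δ²R: w = (3, 2, 9, 1, 7, 8, 4, 6, 5).

Rothe diagram D(w) (16 cells), 5 SE-corners (essential conditions):

[(1, 2, 0), (3, 1, 0), (3, 8, 2), (6, 6, 3), (8, 5, 4)]


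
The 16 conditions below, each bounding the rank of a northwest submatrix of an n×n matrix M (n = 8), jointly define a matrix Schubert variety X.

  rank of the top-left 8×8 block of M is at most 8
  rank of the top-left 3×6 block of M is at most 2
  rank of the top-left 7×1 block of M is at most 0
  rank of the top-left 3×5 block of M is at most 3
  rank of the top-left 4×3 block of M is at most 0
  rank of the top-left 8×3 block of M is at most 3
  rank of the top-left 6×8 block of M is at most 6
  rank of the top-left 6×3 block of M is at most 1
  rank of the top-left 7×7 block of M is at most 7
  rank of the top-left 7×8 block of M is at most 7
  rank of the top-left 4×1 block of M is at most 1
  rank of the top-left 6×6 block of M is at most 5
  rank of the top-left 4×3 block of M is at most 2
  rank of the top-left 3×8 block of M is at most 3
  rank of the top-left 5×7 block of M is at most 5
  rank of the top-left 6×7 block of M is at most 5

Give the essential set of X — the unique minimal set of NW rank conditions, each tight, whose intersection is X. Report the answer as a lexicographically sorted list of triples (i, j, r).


Computing R[i][j] = min implied NW-rank bound (n=8, 16 conditions):

  i=1: 0, 0, 0, 1, 1, 1, 1, 1
  i=2: 0, 0, 0, 1, 2, 2, 2, 2
  i=3: 0, 0, 0, 1, 2, 2, 3, 3
  i=4: 0, 0, 0, 1, 2, 3, 4, 4
  i=5: 0, 1, 1, 2, 3, 4, 5, 5
  i=6: 0, 1, 1, 2, 3, 4, 5, 6
  i=7: 0, 1, 2, 3, 4, 5, 6, 7
  i=8: 1, 2, 3, 4, 5, 6, 7, 8

reading off 1-entries of Δ²R: w = (4, 5, 7, 6, 2, 8, 3, 1).

4 SE-corners of the 17-cell Rothe diagram give Ess(w):

[(3, 6, 2), (4, 3, 0), (6, 3, 1), (7, 1, 0)]


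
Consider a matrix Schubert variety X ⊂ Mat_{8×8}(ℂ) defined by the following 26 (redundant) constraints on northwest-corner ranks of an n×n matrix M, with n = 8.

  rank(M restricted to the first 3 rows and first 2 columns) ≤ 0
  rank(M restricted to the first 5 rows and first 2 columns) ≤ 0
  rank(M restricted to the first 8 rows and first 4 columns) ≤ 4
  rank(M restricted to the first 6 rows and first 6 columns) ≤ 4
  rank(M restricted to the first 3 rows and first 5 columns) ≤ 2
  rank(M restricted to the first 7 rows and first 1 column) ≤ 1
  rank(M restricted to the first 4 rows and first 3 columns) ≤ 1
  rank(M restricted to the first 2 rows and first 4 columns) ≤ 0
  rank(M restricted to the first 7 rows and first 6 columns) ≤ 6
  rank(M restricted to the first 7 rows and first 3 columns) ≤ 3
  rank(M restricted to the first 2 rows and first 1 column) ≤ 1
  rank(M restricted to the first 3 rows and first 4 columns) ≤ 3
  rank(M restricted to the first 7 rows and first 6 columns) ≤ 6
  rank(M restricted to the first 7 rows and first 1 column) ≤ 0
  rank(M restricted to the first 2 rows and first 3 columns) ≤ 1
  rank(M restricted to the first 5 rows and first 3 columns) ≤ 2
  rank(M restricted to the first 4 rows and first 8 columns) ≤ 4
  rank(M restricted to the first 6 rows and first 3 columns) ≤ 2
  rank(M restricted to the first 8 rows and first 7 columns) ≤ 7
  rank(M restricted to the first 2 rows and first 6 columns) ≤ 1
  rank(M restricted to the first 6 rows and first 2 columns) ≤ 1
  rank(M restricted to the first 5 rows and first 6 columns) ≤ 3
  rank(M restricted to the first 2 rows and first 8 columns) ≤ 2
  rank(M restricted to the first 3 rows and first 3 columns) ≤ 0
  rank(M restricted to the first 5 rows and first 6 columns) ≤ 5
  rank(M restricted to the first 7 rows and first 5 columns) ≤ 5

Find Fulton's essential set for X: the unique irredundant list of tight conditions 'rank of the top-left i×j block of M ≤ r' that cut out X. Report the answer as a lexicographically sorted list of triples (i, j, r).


Propagating the 26 rank bounds to every northwest block:

  row 1: 0  0  0  0  1  1  1  1
  row 2: 0  0  0  0  1  1  2  2
  row 3: 0  0  0  1  2  2  3  3
  row 4: 0  0  1  2  3  3  4  4
  row 5: 0  0  1  2  3  3  4  5
  row 6: 0  1  2  3  4  4  5  6
  row 7: 0  1  2  3  4  5  6  7
  row 8: 1  2  3  4  5  6  7  8

hence w(1..8) = (5, 7, 4, 3, 8, 2, 6, 1).

D(w) has 19 cells with 6 SE-corners; essential set:

[(2, 4, 0), (2, 6, 1), (3, 3, 0), (5, 2, 0), (5, 6, 3), (7, 1, 0)]


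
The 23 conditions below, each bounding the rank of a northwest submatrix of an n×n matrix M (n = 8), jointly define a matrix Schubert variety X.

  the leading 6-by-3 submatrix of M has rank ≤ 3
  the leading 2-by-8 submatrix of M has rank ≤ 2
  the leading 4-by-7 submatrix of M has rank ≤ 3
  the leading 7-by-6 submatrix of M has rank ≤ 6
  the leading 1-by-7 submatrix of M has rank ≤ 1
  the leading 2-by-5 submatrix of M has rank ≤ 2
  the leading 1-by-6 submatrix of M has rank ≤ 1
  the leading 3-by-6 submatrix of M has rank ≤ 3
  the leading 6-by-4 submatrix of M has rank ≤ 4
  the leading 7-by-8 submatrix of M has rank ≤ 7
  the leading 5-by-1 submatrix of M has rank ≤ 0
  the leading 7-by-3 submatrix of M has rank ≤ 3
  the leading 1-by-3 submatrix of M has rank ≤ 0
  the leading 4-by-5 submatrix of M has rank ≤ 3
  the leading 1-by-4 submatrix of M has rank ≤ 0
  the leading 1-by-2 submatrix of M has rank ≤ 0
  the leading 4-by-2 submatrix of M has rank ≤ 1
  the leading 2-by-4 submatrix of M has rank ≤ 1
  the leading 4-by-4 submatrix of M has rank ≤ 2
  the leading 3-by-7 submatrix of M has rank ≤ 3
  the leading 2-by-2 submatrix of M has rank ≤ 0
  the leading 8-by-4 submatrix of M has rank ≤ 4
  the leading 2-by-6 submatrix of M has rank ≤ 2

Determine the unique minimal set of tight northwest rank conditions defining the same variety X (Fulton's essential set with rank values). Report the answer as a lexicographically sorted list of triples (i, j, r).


Rank table r_w(8×8) implied by the 23 constraints:

  i=1: 0  0  0  0  1  1  1  1
  i=2: 0  0  1  1  2  2  2  2
  i=3: 0  1  2  2  3  3  3  3
  i=4: 0  1  2  2  3  3  3  4
  i=5: 0  1  2  3  4  4  4  5
  i=6: 1  2  3  4  5  5  5  6
  i=7: 1  2  3  4  5  6  6  7
  i=8: 1  2  3  4  5  6  7  8

giving w = (5, 3, 2, 8, 4, 1, 6, 7) via Δ²R.

|D(w)|=12, |Ess(w)|=5:

[(1, 4, 0), (2, 2, 0), (4, 4, 2), (4, 7, 3), (5, 1, 0)]


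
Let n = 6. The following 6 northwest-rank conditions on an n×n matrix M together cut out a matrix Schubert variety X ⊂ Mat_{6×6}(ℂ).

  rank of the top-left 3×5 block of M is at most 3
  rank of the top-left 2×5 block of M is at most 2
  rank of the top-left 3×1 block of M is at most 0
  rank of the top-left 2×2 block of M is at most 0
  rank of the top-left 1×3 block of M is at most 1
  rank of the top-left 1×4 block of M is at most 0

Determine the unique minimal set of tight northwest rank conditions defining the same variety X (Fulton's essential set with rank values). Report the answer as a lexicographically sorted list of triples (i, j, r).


The tightest implied rank at each (i,j), from the 6 conditions:

  0 | 0 | 0 | 0 | 1 | 1
  0 | 0 | 1 | 1 | 2 | 2
  0 | 1 | 2 | 2 | 3 | 3
  1 | 2 | 3 | 3 | 4 | 4
  1 | 2 | 3 | 4 | 5 | 5
  1 | 2 | 3 | 4 | 5 | 6

the unique w with this rank table is (5, 3, 2, 1, 4, 6).

Fulton essential set (3 of the 7 Rothe cells):

[(1, 4, 0), (2, 2, 0), (3, 1, 0)]


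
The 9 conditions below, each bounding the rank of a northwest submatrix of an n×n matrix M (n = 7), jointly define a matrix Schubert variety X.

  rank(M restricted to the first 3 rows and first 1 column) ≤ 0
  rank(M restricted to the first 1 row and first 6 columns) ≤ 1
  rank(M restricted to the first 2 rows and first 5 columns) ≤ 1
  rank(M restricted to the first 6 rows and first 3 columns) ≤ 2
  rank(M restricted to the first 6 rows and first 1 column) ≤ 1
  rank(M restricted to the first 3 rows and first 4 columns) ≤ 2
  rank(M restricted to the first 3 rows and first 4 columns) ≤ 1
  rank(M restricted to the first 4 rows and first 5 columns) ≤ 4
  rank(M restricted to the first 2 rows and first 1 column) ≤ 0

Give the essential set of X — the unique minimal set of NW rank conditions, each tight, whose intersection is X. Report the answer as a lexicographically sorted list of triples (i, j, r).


Computing R[i][j] = min implied NW-rank bound (n=7, 9 conditions):

  R[1]: 0  1  1  1  1  1  1
  R[2]: 0  1  1  1  1  2  2
  R[3]: 0  1  1  1  2  3  3
  R[4]: 1  2  2  2  3  4  4
  R[5]: 1  2  2  3  4  5  5
  R[6]: 1  2  2  3  4  5  6
  R[7]: 1  2  3  4  5  6  7

reading off 1-entries of Δ²R: w = (2, 6, 5, 1, 4, 7, 3).

Rothe diagram D(w) (10 cells), 4 SE-corners (essential conditions):

[(2, 5, 1), (3, 1, 0), (3, 4, 1), (6, 3, 2)]


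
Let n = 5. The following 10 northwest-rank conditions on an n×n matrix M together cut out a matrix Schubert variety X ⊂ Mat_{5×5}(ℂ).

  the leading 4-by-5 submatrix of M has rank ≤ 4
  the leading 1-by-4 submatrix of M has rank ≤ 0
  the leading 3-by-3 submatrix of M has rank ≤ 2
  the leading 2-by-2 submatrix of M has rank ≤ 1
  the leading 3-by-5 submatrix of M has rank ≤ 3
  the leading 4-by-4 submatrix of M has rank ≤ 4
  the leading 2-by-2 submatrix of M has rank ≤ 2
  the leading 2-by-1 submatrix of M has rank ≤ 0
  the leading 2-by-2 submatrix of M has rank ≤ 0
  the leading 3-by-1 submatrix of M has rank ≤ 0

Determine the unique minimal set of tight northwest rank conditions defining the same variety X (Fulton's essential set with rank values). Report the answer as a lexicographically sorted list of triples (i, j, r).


Reconstructing r_w from the 10 given conditions:

  0 | 0 | 0 | 0 | 1
  0 | 0 | 1 | 1 | 2
  0 | 1 | 2 | 2 | 3
  1 | 2 | 3 | 3 | 4
  1 | 2 | 3 | 4 | 5

giving w = (5, 3, 2, 1, 4) via Δ²R.

Fulton essential set (3 of the 7 Rothe cells):

[(1, 4, 0), (2, 2, 0), (3, 1, 0)]


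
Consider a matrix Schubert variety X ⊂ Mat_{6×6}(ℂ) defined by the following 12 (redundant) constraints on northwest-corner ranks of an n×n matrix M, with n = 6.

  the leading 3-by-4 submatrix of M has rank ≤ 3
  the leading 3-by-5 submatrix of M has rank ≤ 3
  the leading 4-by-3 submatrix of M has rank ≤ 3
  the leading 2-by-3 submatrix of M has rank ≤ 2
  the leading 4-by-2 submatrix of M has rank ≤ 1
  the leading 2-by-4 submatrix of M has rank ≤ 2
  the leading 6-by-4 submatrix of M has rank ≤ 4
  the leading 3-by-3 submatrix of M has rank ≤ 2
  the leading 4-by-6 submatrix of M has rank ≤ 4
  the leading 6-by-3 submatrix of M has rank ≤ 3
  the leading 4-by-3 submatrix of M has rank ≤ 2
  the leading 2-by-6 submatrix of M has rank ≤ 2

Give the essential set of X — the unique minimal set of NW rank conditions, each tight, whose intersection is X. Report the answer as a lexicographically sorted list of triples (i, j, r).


Computing R[i][j] = min implied NW-rank bound (n=6, 12 conditions):

  row 1: 1 | 1 | 1 | 1 | 1 | 1
  row 2: 1 | 1 | 2 | 2 | 2 | 2
  row 3: 1 | 1 | 2 | 3 | 3 | 3
  row 4: 1 | 1 | 2 | 3 | 4 | 4
  row 5: 1 | 2 | 3 | 4 | 5 | 5
  row 6: 1 | 2 | 3 | 4 | 5 | 6

reading off 1-entries of Δ²R: w = (1, 3, 4, 5, 2, 6).

ℓ(w)=3; the 1 essential cell (i,j,r):

[(4, 2, 1)]


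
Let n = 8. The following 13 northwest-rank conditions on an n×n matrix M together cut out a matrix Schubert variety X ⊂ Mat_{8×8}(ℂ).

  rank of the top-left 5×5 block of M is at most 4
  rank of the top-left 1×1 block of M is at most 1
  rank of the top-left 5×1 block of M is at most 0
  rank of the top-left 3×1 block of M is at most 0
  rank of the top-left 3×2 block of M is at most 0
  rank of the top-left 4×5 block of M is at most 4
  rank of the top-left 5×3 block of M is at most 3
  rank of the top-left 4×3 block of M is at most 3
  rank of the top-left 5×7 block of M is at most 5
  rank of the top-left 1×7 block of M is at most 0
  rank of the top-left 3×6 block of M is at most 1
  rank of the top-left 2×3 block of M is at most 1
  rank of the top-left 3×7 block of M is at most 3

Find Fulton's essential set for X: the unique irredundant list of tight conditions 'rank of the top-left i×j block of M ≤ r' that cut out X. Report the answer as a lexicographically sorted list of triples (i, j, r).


Reconstructing r_w from the 13 given conditions:

  i=1: 0 | 0 | 0 | 0 | 0 | 0 | 0 | 1
  i=2: 0 | 0 | 1 | 1 | 1 | 1 | 1 | 2
  i=3: 0 | 0 | 1 | 1 | 1 | 1 | 2 | 3
  i=4: 0 | 1 | 2 | 2 | 2 | 2 | 3 | 4
  i=5: 0 | 1 | 2 | 3 | 3 | 3 | 4 | 5
  i=6: 1 | 2 | 3 | 4 | 4 | 4 | 5 | 6
  i=7: 1 | 2 | 3 | 4 | 5 | 5 | 6 | 7
  i=8: 1 | 2 | 3 | 4 | 5 | 6 | 7 | 8

giving w = (8, 3, 7, 2, 4, 1, 5, 6) via Δ²R.

Rothe diagram D(w) (16 cells), 4 SE-corners (essential conditions):

[(1, 7, 0), (3, 2, 0), (3, 6, 1), (5, 1, 0)]


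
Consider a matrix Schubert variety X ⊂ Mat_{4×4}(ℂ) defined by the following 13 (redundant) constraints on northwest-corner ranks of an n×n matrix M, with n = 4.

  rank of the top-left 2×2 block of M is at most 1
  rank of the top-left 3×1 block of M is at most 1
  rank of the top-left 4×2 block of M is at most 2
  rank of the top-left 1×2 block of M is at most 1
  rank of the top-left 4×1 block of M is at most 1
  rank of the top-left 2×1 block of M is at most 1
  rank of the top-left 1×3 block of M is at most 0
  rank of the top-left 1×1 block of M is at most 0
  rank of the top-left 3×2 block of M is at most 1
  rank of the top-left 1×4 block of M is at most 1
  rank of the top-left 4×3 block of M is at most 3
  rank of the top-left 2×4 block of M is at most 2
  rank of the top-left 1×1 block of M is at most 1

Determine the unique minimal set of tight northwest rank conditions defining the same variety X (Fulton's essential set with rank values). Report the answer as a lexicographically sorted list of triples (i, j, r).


Reconstructing r_w from the 13 given conditions:

  R[1]: 0 | 0 | 0 | 1
  R[2]: 1 | 1 | 1 | 2
  R[3]: 1 | 1 | 2 | 3
  R[4]: 1 | 2 | 3 | 4

the unique w with this rank table is (4, 1, 3, 2).

ℓ(w)=4; the 2 essential cells (i,j,r):

[(1, 3, 0), (3, 2, 1)]


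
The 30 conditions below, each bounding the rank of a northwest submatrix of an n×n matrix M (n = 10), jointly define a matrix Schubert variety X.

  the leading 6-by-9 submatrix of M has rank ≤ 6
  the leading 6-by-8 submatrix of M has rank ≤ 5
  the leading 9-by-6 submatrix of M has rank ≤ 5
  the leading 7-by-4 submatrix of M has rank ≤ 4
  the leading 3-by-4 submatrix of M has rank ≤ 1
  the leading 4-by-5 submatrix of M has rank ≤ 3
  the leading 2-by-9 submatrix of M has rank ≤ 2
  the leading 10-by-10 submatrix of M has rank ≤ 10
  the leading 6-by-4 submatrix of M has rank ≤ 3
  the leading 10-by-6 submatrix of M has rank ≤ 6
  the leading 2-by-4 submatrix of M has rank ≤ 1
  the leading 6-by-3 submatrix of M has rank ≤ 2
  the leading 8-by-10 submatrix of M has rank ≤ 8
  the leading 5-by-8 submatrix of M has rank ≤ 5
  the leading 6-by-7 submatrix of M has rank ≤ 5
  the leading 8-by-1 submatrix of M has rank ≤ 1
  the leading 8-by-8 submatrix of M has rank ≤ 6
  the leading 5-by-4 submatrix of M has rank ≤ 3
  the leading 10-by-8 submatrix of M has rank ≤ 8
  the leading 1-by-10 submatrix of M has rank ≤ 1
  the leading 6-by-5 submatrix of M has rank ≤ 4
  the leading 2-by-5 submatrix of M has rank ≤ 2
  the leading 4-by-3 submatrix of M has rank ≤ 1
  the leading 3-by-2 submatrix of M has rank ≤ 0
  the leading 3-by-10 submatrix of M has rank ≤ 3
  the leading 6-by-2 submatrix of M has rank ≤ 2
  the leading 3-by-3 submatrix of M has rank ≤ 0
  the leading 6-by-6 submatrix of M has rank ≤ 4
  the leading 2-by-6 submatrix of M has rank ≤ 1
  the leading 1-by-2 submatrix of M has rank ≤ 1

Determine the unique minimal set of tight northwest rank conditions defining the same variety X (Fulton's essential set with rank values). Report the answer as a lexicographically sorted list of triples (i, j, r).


Computing R[i][j] = min implied NW-rank bound (n=10, 30 conditions):

  row 1: 0 0 0 1 1 1 1 1 1 1
  row 2: 0 0 0 1 1 1 2 2 2 2
  row 3: 0 0 0 1 2 2 3 3 3 3
  row 4: 1 1 1 2 3 3 4 4 4 4
  row 5: 1 2 2 3 4 4 5 5 5 5
  row 6: 1 2 2 3 4 4 5 5 6 6
  row 7: 1 2 3 4 5 5 6 6 7 7
  row 8: 1 2 3 4 5 5 6 6 7 8
  row 9: 1 2 3 4 5 5 6 7 8 9
  row 10: 1 2 3 4 5 6 7 8 9 10

the unique w with this rank table is (4, 7, 5, 1, 2, 9, 3, 10, 8, 6).

Fulton essential set (7 of the 17 Rothe cells):

[(2, 6, 1), (3, 3, 0), (6, 3, 2), (6, 6, 4), (6, 8, 5), (8, 8, 6), (9, 6, 5)]


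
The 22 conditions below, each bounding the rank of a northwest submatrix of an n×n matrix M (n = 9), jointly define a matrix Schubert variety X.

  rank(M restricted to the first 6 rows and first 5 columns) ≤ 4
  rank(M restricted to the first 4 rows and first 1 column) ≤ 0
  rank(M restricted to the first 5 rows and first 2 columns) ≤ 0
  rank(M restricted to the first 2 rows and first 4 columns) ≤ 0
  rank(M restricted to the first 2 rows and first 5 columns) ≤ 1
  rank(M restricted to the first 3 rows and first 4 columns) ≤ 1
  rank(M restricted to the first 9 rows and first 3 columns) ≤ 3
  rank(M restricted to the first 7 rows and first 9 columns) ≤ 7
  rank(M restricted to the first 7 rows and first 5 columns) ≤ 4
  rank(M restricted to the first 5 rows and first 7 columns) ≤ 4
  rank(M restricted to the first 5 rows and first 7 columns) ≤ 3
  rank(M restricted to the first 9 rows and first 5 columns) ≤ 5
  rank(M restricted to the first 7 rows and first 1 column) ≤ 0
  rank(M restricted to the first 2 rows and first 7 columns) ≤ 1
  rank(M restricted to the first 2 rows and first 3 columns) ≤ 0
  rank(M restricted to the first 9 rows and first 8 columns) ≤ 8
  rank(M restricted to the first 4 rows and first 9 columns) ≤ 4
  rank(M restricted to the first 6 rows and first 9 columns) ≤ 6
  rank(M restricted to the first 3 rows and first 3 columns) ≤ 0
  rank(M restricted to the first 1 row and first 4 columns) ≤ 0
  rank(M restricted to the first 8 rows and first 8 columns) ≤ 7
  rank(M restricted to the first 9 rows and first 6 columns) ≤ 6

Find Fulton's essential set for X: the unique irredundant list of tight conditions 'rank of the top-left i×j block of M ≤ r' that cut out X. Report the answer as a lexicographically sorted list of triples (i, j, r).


Reconstructing r_w from the 22 given conditions:

  0 | 0 | 0 | 0 | 1 | 1 | 1 | 1 | 1
  0 | 0 | 0 | 0 | 1 | 1 | 1 | 2 | 2
  0 | 0 | 0 | 1 | 2 | 2 | 2 | 3 | 3
  0 | 0 | 1 | 2 | 3 | 3 | 3 | 4 | 4
  0 | 0 | 1 | 2 | 3 | 3 | 3 | 4 | 5
  0 | 1 | 2 | 3 | 4 | 4 | 4 | 5 | 6
  0 | 1 | 2 | 3 | 4 | 5 | 5 | 6 | 7
  1 | 2 | 3 | 4 | 5 | 6 | 6 | 7 | 8
  1 | 2 | 3 | 4 | 5 | 6 | 7 | 8 | 9

hence w(1..9) = (5, 8, 4, 3, 9, 2, 6, 1, 7).

Fulton essential set (6 of the 21 Rothe cells):

[(2, 4, 0), (2, 7, 1), (3, 3, 0), (5, 2, 0), (5, 7, 3), (7, 1, 0)]


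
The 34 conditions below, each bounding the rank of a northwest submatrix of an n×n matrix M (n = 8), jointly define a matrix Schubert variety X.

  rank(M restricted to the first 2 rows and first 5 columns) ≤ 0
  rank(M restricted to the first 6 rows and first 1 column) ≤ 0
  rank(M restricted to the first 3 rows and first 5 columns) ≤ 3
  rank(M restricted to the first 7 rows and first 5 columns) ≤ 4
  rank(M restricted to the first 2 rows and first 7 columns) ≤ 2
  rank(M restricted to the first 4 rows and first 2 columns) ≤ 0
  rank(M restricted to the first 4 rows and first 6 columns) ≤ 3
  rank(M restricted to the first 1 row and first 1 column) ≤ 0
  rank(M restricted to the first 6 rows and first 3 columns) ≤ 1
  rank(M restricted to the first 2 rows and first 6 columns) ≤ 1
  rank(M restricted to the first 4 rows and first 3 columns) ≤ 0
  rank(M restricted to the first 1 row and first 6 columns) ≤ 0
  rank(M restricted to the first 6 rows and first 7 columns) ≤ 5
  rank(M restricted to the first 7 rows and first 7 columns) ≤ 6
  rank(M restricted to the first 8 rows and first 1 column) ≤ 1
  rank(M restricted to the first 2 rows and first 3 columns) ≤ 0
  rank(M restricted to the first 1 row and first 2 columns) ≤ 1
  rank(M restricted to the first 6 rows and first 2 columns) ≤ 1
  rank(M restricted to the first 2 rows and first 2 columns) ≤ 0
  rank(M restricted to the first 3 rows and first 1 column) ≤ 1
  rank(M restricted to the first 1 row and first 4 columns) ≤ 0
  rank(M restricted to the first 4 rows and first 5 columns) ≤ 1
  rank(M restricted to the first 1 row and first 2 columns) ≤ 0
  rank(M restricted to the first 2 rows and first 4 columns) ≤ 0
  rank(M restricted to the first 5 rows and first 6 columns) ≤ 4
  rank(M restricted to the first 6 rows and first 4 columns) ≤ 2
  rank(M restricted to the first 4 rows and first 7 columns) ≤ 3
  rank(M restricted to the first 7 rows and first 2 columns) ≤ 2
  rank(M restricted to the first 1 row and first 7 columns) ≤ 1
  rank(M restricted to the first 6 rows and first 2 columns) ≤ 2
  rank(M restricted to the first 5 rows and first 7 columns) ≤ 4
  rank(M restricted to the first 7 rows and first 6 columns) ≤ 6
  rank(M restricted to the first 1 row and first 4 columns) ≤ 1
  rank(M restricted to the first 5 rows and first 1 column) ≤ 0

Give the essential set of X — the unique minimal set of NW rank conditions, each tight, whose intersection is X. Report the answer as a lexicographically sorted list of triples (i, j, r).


Computing R[i][j] = min implied NW-rank bound (n=8, 34 conditions):

  i=1: 0 0 0 0 0 0 1 1
  i=2: 0 0 0 0 0 1 2 2
  i=3: 0 0 0 1 1 2 3 3
  i=4: 0 0 0 1 1 2 3 4
  i=5: 0 1 1 2 2 3 4 5
  i=6: 0 1 1 2 3 4 5 6
  i=7: 1 2 2 3 4 5 6 7
  i=8: 1 2 3 4 5 6 7 8

second differences of R give the permutation w = (7, 6, 4, 8, 2, 5, 1, 3).

ℓ(w)=21; the 6 essential cells (i,j,r):

[(1, 6, 0), (2, 5, 0), (4, 3, 0), (4, 5, 1), (6, 1, 0), (6, 3, 1)]


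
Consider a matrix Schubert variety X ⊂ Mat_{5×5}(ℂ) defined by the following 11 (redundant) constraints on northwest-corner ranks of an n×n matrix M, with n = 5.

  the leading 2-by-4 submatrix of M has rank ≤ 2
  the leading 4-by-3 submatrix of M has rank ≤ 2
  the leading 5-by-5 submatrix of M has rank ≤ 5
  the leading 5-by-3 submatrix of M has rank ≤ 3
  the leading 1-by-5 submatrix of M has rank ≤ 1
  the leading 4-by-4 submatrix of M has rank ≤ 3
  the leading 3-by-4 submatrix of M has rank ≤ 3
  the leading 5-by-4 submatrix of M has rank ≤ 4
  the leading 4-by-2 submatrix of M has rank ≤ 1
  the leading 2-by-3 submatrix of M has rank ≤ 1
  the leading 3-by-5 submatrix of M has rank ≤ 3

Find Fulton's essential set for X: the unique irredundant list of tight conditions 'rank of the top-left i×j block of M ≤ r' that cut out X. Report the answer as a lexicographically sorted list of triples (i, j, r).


Propagating the 11 rank bounds to every northwest block:

  row 1: 1, 1, 1, 1, 1
  row 2: 1, 1, 1, 2, 2
  row 3: 1, 1, 2, 3, 3
  row 4: 1, 1, 2, 3, 4
  row 5: 1, 2, 3, 4, 5

second differences of R give the permutation w = (1, 4, 3, 5, 2).

Rothe diagram D(w) (4 cells), 2 SE-corners (essential conditions):

[(2, 3, 1), (4, 2, 1)]


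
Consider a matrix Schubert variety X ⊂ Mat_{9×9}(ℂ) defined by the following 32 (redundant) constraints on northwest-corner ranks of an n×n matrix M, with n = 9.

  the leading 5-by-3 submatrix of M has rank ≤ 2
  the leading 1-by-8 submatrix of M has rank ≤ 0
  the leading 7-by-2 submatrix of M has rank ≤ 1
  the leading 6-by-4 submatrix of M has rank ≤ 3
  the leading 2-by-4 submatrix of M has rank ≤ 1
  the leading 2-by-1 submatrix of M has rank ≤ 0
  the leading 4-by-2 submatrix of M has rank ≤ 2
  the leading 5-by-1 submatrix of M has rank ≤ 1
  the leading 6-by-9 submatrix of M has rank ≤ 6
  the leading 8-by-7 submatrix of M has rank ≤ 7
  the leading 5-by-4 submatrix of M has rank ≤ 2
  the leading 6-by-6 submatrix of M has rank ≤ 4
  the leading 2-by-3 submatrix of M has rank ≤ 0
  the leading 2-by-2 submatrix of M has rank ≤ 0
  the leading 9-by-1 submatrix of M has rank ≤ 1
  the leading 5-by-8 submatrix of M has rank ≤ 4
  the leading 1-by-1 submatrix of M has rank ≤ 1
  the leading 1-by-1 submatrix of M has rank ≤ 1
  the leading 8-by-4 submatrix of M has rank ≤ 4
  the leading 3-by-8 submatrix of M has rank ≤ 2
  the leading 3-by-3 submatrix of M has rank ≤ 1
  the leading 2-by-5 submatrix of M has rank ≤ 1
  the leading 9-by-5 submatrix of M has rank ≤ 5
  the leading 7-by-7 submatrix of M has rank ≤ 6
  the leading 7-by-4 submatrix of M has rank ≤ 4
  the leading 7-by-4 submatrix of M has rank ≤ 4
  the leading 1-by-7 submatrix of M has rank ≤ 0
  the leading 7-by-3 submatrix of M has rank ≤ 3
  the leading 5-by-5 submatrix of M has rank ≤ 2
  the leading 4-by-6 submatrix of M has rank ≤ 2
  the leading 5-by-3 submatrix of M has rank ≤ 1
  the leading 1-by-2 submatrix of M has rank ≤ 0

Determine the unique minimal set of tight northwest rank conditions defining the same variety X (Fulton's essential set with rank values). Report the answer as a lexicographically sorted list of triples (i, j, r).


Propagating the 32 rank bounds to every northwest block:

  i=1: 0  0  0  0  0  0  0  0  1
  i=2: 0  0  0  1  1  1  1  1  2
  i=3: 1  1  1  2  2  2  2  2  3
  i=4: 1  1  1  2  2  2  3  3  4
  i=5: 1  1  1  2  2  3  4  4  5
  i=6: 1  1  2  3  3  4  5  5  6
  i=7: 1  1  2  3  4  5  6  6  7
  i=8: 1  2  3  4  5  6  7  7  8
  i=9: 1  2  3  4  5  6  7  8  9

hence w(1..9) = (9, 4, 1, 7, 6, 3, 5, 2, 8).

Rothe diagram D(w) (20 cells), 6 SE-corners (essential conditions):

[(1, 8, 0), (2, 3, 0), (4, 6, 2), (5, 3, 1), (5, 5, 2), (7, 2, 1)]
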